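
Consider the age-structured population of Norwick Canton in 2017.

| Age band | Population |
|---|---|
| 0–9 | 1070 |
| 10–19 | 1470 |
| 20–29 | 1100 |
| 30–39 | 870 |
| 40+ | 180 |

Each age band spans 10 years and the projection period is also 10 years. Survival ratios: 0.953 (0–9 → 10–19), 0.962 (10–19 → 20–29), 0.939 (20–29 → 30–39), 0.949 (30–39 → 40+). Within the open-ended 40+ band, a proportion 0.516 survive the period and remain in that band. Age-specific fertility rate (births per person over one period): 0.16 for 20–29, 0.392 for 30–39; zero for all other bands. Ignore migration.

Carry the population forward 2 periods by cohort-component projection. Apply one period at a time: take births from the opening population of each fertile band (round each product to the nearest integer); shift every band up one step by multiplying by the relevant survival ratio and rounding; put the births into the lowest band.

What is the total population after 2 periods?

4887

Numbering the groups 1..5 from youngest to oldest:
[period 1]
Births: 1100 × 0.16 = 176  |  870 × 0.392 = 341 — total 517
Group 2: 1070 × 0.953 = 1020
Group 3: 1470 × 0.962 = 1414
Group 4: 1100 × 0.939 = 1033
Group 5: 870 × 0.949 + 180 × 0.516 = 826 + 93 = 919
End of period: [517, 1020, 1414, 1033, 919]
[period 2]
Births: 1414 × 0.16 = 226  |  1033 × 0.392 = 405 — total 631
Group 2: 517 × 0.953 = 493
Group 3: 1020 × 0.962 = 981
Group 4: 1414 × 0.939 = 1328
Group 5: 1033 × 0.949 + 919 × 0.516 = 980 + 474 = 1454
End of period: [631, 493, 981, 1328, 1454]
Total after period 2: 631 + 493 + 981 + 1328 + 1454 = 4887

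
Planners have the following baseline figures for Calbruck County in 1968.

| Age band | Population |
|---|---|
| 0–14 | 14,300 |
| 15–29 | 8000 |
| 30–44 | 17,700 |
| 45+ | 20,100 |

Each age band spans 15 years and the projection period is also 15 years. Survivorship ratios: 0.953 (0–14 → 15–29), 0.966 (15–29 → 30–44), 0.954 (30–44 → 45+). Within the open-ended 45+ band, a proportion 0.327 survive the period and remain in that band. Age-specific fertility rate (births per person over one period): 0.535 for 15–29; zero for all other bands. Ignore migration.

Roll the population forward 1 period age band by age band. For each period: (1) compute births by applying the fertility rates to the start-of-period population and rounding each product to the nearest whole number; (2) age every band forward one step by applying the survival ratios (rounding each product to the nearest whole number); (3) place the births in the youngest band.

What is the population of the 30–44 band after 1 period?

Period 1.
Births: 8000 × 0.535 = 4280
15–29: 14300 × 0.953 = 13628
30–44: 8000 × 0.966 = 7728
45+: 17700 × 0.954 + 20100 × 0.327 = 16886 + 6573 = 23459
→ [4280, 13628, 7728, 23459]

7728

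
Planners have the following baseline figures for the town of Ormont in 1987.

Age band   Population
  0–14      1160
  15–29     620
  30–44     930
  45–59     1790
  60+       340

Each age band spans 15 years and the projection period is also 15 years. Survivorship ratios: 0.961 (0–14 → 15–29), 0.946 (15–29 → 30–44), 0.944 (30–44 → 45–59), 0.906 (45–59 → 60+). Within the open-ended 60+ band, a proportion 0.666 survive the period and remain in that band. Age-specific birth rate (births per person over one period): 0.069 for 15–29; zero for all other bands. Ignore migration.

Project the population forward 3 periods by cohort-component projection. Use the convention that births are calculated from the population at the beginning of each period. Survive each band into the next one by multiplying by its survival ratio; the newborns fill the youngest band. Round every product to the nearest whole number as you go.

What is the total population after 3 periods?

Numbering the bands 1..5 from youngest to oldest:
Period 1.
Births: 620 × 0.069 = 43
Band 2: 1160 × 0.961 = 1115
Band 3: 620 × 0.946 = 587
Band 4: 930 × 0.944 = 878
Band 5: 1790 × 0.906 + 340 × 0.666 = 1622 + 226 = 1848
Giving 43 / 1115 / 587 / 878 / 1848.
Period 2.
Births: 1115 × 0.069 = 77
Band 2: 43 × 0.961 = 41
Band 3: 1115 × 0.946 = 1055
Band 4: 587 × 0.944 = 554
Band 5: 878 × 0.906 + 1848 × 0.666 = 795 + 1231 = 2026
Giving 77 / 41 / 1055 / 554 / 2026.
Period 3.
Births: 41 × 0.069 = 3
Band 2: 77 × 0.961 = 74
Band 3: 41 × 0.946 = 39
Band 4: 1055 × 0.944 = 996
Band 5: 554 × 0.906 + 2026 × 0.666 = 502 + 1349 = 1851
Giving 3 / 74 / 39 / 996 / 1851.
Total after period 3: 3 + 74 + 39 + 996 + 1851 = 2963

2963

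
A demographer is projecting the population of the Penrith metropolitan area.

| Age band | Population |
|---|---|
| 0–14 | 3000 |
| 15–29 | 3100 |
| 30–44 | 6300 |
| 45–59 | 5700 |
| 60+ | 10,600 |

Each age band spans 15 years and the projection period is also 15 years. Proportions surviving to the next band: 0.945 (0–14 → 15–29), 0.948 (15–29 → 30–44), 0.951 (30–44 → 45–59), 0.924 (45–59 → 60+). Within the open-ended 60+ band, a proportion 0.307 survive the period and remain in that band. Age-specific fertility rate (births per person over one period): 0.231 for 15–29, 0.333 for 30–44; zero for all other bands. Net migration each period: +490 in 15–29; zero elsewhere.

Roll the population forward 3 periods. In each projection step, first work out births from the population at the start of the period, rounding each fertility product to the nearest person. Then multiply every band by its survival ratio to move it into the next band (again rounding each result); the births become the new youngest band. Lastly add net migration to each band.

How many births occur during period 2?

1747

Period 1.
Births: 3100 × 0.231 = 716 ; 6300 × 0.333 = 2098 ⇒ total 2814
15–29: 3000 × 0.945 = 2835
30–44: 3100 × 0.948 = 2939
45–59: 6300 × 0.951 = 5991
60+: 5700 × 0.924 + 10600 × 0.307 = 5267 + 3254 = 8521
Net migration: 15–29 + 490 → 3325
Giving 2814 / 3325 / 2939 / 5991 / 8521.
Period 2.
Births: 3325 × 0.231 = 768 ; 2939 × 0.333 = 979 ⇒ total 1747
15–29: 2814 × 0.945 = 2659
30–44: 3325 × 0.948 = 3152
45–59: 2939 × 0.951 = 2795
60+: 5991 × 0.924 + 8521 × 0.307 = 5536 + 2616 = 8152
Net migration: 15–29 + 490 → 3149
Giving 1747 / 3149 / 3152 / 2795 / 8152.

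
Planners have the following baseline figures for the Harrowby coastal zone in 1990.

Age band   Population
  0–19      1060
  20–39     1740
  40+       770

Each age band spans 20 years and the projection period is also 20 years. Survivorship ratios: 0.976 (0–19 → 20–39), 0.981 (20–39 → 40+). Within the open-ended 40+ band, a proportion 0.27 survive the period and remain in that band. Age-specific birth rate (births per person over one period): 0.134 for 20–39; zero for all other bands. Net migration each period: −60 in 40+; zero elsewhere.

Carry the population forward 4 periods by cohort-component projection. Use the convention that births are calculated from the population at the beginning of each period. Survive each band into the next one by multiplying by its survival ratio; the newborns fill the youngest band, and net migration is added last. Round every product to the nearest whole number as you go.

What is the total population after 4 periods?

270

Call the groups 1 to 3, youngest first.
— Period 1 —
Births: 1740 × 0.134 = 233
Group 2: 1060 × 0.976 = 1035
Group 3: 1740 × 0.981 + 770 × 0.27 = 1707 + 208 = 1915
Net migration: Group 3 − 60 → 1855
End of period: [233, 1035, 1855]
— Period 2 —
Births: 1035 × 0.134 = 139
Group 2: 233 × 0.976 = 227
Group 3: 1035 × 0.981 + 1855 × 0.27 = 1015 + 501 = 1516
Net migration: Group 3 − 60 → 1456
End of period: [139, 227, 1456]
— Period 3 —
Births: 227 × 0.134 = 30
Group 2: 139 × 0.976 = 136
Group 3: 227 × 0.981 + 1456 × 0.27 = 223 + 393 = 616
Net migration: Group 3 − 60 → 556
End of period: [30, 136, 556]
— Period 4 —
Births: 136 × 0.134 = 18
Group 2: 30 × 0.976 = 29
Group 3: 136 × 0.981 + 556 × 0.27 = 133 + 150 = 283
Net migration: Group 3 − 60 → 223
End of period: [18, 29, 223]
Total after period 4: 18 + 29 + 223 = 270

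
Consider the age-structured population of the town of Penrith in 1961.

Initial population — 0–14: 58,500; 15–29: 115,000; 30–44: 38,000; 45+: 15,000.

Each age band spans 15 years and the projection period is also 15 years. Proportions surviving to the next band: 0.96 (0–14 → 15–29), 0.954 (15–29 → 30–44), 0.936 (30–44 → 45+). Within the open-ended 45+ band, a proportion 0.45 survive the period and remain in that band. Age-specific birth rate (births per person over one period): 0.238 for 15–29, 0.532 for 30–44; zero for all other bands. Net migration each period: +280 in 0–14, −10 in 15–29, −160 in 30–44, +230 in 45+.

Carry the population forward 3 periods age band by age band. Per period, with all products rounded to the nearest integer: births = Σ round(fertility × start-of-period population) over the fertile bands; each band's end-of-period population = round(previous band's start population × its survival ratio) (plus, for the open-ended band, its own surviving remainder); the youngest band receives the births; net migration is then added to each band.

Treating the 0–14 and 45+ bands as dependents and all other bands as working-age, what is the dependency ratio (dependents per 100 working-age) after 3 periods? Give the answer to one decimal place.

128.4

Let group 1 be 0–14 through group 4 = 45+.
[period 1]
Births: 115000 × 0.238 = 27370, 38000 × 0.532 = 20216 ⇒ total 47586
Group 2: 58500 × 0.96 = 56160
Group 3: 115000 × 0.954 = 109710
Group 4: 38000 × 0.936 + 15000 × 0.45 = 35568 + 6750 = 42318
Net migration: Group 1 + 280 → 47866; Group 2 − 10 → 56150; Group 3 − 160 → 109550; Group 4 + 230 → 42548
End of period: [47866, 56150, 109550, 42548]
[period 2]
Births: 56150 × 0.238 = 13364, 109550 × 0.532 = 58281 ⇒ total 71645
Group 2: 47866 × 0.96 = 45951
Group 3: 56150 × 0.954 = 53567
Group 4: 109550 × 0.936 + 42548 × 0.45 = 102539 + 19147 = 121686
Net migration: Group 1 + 280 → 71925; Group 2 − 10 → 45941; Group 3 − 160 → 53407; Group 4 + 230 → 121916
End of period: [71925, 45941, 53407, 121916]
[period 3]
Births: 45941 × 0.238 = 10934, 53407 × 0.532 = 28413 ⇒ total 39347
Group 2: 71925 × 0.96 = 69048
Group 3: 45941 × 0.954 = 43828
Group 4: 53407 × 0.936 + 121916 × 0.45 = 49989 + 54862 = 104851
Net migration: Group 1 + 280 → 39627; Group 2 − 10 → 69038; Group 3 − 160 → 43668; Group 4 + 230 → 105081
End of period: [39627, 69038, 43668, 105081]
Dependents (band 0–14 + band 45+) = 39627 + 105081 = 144708; working-age = 112706; ratio = 144708/112706 × 100 = 128.4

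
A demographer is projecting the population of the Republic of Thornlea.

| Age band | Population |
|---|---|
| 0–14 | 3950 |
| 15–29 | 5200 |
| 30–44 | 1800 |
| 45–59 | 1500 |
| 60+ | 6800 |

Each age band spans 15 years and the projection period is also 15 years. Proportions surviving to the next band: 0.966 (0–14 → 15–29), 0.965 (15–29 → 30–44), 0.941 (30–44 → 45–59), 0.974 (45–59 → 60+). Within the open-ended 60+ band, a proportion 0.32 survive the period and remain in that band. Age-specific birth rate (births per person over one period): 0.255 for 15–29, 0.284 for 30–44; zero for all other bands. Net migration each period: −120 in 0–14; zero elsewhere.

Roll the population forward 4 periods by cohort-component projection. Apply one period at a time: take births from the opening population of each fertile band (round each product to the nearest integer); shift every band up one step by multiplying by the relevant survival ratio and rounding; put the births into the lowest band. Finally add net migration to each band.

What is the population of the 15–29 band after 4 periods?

1303

Call the bands 1 to 5, youngest first.
[period 1]
Births: 5200 × 0.255 = 1326, 1800 × 0.284 = 511 → 1837
Band 2: 3950 × 0.966 = 3816
Band 3: 5200 × 0.965 = 5018
Band 4: 1800 × 0.941 = 1694
Band 5: 1500 × 0.974 + 6800 × 0.32 = 1461 + 2176 = 3637
Net migration: Band 1 − 120 → 1717
→ [1717, 3816, 5018, 1694, 3637]
[period 2]
Births: 3816 × 0.255 = 973, 5018 × 0.284 = 1425 → 2398
Band 2: 1717 × 0.966 = 1659
Band 3: 3816 × 0.965 = 3682
Band 4: 5018 × 0.941 = 4722
Band 5: 1694 × 0.974 + 3637 × 0.32 = 1650 + 1164 = 2814
Net migration: Band 1 − 120 → 2278
→ [2278, 1659, 3682, 4722, 2814]
[period 3]
Births: 1659 × 0.255 = 423, 3682 × 0.284 = 1046 → 1469
Band 2: 2278 × 0.966 = 2201
Band 3: 1659 × 0.965 = 1601
Band 4: 3682 × 0.941 = 3465
Band 5: 4722 × 0.974 + 2814 × 0.32 = 4599 + 900 = 5499
Net migration: Band 1 − 120 → 1349
→ [1349, 2201, 1601, 3465, 5499]
[period 4]
Births: 2201 × 0.255 = 561, 1601 × 0.284 = 455 → 1016
Band 2: 1349 × 0.966 = 1303
Band 3: 2201 × 0.965 = 2124
Band 4: 1601 × 0.941 = 1507
Band 5: 3465 × 0.974 + 5499 × 0.32 = 3375 + 1760 = 5135
Net migration: Band 1 − 120 → 896
→ [896, 1303, 2124, 1507, 5135]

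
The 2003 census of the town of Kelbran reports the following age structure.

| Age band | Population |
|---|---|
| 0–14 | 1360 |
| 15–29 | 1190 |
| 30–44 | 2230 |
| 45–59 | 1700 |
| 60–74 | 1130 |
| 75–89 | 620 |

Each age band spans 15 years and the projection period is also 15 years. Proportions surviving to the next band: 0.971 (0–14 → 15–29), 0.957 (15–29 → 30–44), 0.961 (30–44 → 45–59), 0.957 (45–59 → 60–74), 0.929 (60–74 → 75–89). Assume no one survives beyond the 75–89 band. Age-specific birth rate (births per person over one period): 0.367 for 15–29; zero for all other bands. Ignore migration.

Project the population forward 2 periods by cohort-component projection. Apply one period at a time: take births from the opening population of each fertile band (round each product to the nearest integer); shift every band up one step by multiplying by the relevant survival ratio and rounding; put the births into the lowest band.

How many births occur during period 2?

485

Period 1.
Births: 1190 × 0.367 = 437
15–29: 1360 × 0.971 = 1321
30–44: 1190 × 0.957 = 1139
45–59: 2230 × 0.961 = 2143
60–74: 1700 × 0.957 = 1627
75–89: 1130 × 0.929 = 1050
End of period: [437, 1321, 1139, 2143, 1627, 1050]
Period 2.
Births: 1321 × 0.367 = 485
15–29: 437 × 0.971 = 424
30–44: 1321 × 0.957 = 1264
45–59: 1139 × 0.961 = 1095
60–74: 2143 × 0.957 = 2051
75–89: 1627 × 0.929 = 1511
End of period: [485, 424, 1264, 1095, 2051, 1511]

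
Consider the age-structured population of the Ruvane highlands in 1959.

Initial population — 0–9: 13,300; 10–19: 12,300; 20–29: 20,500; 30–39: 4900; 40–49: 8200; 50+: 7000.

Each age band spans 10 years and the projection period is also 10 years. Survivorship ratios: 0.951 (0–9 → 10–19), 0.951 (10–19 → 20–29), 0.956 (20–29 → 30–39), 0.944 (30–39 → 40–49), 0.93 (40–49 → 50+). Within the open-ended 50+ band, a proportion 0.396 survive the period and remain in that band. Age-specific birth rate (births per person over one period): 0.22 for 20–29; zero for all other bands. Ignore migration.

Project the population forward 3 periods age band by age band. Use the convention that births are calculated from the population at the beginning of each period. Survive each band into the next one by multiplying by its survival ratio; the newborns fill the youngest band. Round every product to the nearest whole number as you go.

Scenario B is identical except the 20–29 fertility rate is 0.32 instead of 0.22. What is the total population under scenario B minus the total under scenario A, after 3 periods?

Let group 1 be 0–9 through group 6 = 50+.
After projecting period 1:
Births: 20500 × 0.22 = 4510
Group 2: 13300 × 0.951 = 12648
Group 3: 12300 × 0.951 = 11697
Group 4: 20500 × 0.956 = 19598
Group 5: 4900 × 0.944 = 4626
Group 6: 8200 × 0.93 + 7000 × 0.396 = 7626 + 2772 = 10398
End of period: [4510, 12648, 11697, 19598, 4626, 10398]
After projecting period 2:
Births: 11697 × 0.22 = 2573
Group 2: 4510 × 0.951 = 4289
Group 3: 12648 × 0.951 = 12028
Group 4: 11697 × 0.956 = 11182
Group 5: 19598 × 0.944 = 18501
Group 6: 4626 × 0.93 + 10398 × 0.396 = 4302 + 4118 = 8420
End of period: [2573, 4289, 12028, 11182, 18501, 8420]
After projecting period 3:
Births: 12028 × 0.22 = 2646
Group 2: 2573 × 0.951 = 2447
Group 3: 4289 × 0.951 = 4079
Group 4: 12028 × 0.956 = 11499
Group 5: 11182 × 0.944 = 10556
Group 6: 18501 × 0.93 + 8420 × 0.396 = 17206 + 3334 = 20540
End of period: [2646, 2447, 4079, 11499, 10556, 20540]
Scenario A total after 3 periods: 51767
Scenario B projection —
After projecting period 1:
Births: 20500 × 0.32 = 6560
Group 2: 13300 × 0.951 = 12648
Group 3: 12300 × 0.951 = 11697
Group 4: 20500 × 0.956 = 19598
Group 5: 4900 × 0.944 = 4626
Group 6: 8200 × 0.93 + 7000 × 0.396 = 7626 + 2772 = 10398
End of period: [6560, 12648, 11697, 19598, 4626, 10398]
After projecting period 2:
Births: 11697 × 0.32 = 3743
Group 2: 6560 × 0.951 = 6239
Group 3: 12648 × 0.951 = 12028
Group 4: 11697 × 0.956 = 11182
Group 5: 19598 × 0.944 = 18501
Group 6: 4626 × 0.93 + 10398 × 0.396 = 4302 + 4118 = 8420
End of period: [3743, 6239, 12028, 11182, 18501, 8420]
After projecting period 3:
Births: 12028 × 0.32 = 3849
Group 2: 3743 × 0.951 = 3560
Group 3: 6239 × 0.951 = 5933
Group 4: 12028 × 0.956 = 11499
Group 5: 11182 × 0.944 = 10556
Group 6: 18501 × 0.93 + 8420 × 0.396 = 17206 + 3334 = 20540
End of period: [3849, 3560, 5933, 11499, 10556, 20540]
Scenario B total after 3 periods: 55937
Difference B − A = 55937 − 51767 = 4170

4170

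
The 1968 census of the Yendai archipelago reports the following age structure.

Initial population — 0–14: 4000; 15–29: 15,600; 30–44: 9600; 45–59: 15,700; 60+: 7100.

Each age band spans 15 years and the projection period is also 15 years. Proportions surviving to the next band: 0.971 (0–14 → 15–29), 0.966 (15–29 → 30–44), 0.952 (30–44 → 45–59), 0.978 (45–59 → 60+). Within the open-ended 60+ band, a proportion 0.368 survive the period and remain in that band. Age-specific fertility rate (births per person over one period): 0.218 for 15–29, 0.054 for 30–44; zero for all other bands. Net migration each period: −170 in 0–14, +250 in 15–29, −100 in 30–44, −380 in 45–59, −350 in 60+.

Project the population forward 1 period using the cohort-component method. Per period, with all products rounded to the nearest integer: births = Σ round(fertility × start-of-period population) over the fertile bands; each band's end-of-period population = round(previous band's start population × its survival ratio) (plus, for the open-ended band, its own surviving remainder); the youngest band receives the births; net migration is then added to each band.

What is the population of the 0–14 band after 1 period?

After projecting period 1:
Births: 15600 × 0.218 = 3401, 9600 × 0.054 = 518 — total 3919
15–29: 4000 × 0.971 = 3884
30–44: 15600 × 0.966 = 15070
45–59: 9600 × 0.952 = 9139
60+: 15700 × 0.978 + 7100 × 0.368 = 15355 + 2613 = 17968
Net migration: 0–14 − 170 → 3749; 15–29 + 250 → 4134; 30–44 − 100 → 14970; 45–59 − 380 → 8759; 60+ − 350 → 17618
→ [3749, 4134, 14970, 8759, 17618]

3749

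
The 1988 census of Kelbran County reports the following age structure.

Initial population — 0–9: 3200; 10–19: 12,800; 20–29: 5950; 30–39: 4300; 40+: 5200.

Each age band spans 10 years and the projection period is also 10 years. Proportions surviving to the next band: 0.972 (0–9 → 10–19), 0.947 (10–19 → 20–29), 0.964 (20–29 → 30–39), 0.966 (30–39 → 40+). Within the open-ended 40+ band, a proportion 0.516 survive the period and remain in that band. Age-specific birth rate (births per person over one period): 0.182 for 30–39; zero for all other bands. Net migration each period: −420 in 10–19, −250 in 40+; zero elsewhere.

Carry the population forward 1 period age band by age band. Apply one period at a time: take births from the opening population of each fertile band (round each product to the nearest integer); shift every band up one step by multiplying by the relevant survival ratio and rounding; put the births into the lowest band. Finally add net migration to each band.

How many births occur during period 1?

783

Numbering the groups 1..5 from youngest to oldest:
Period 1:
Births: 4300 × 0.182 = 783
Group 2: 3200 × 0.972 = 3110
Group 3: 12800 × 0.947 = 12122
Group 4: 5950 × 0.964 = 5736
Group 5: 4300 × 0.966 + 5200 × 0.516 = 4154 + 2683 = 6837
Net migration: Group 2 − 420 → 2690; Group 5 − 250 → 6587
Population now: 0–9=783, 10–19=2690, 20–29=12122, 30–39=5736, 40+=6587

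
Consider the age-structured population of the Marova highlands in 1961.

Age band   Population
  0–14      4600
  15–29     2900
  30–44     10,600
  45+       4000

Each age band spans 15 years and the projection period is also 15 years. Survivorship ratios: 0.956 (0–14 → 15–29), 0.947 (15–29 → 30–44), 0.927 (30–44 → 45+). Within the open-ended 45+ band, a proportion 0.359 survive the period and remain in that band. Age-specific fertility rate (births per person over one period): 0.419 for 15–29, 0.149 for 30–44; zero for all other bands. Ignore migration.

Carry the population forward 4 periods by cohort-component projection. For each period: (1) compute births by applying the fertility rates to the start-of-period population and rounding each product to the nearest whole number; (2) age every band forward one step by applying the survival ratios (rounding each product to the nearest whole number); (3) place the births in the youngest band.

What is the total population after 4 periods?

— Period 1 —
Births: 2900 * 0.419 = 1215  |  10600 * 0.149 = 1579 ⇒ total 2794
15–29: 4600 * 0.956 = 4398
30–44: 2900 * 0.947 = 2746
45+: 10600 * 0.927 + 4000 * 0.359 = 9826 + 1436 = 11262
Population now: 0–14=2794, 15–29=4398, 30–44=2746, 45+=11262
— Period 2 —
Births: 4398 * 0.419 = 1843  |  2746 * 0.149 = 409 ⇒ total 2252
15–29: 2794 * 0.956 = 2671
30–44: 4398 * 0.947 = 4165
45+: 2746 * 0.927 + 11262 * 0.359 = 2546 + 4043 = 6589
Population now: 0–14=2252, 15–29=2671, 30–44=4165, 45+=6589
— Period 3 —
Births: 2671 * 0.419 = 1119  |  4165 * 0.149 = 621 ⇒ total 1740
15–29: 2252 * 0.956 = 2153
30–44: 2671 * 0.947 = 2529
45+: 4165 * 0.927 + 6589 * 0.359 = 3861 + 2365 = 6226
Population now: 0–14=1740, 15–29=2153, 30–44=2529, 45+=6226
— Period 4 —
Births: 2153 * 0.419 = 902  |  2529 * 0.149 = 377 ⇒ total 1279
15–29: 1740 * 0.956 = 1663
30–44: 2153 * 0.947 = 2039
45+: 2529 * 0.927 + 6226 * 0.359 = 2344 + 2235 = 4579
Population now: 0–14=1279, 15–29=1663, 30–44=2039, 45+=4579
Total after period 4: 1279 + 1663 + 2039 + 4579 = 9560

9560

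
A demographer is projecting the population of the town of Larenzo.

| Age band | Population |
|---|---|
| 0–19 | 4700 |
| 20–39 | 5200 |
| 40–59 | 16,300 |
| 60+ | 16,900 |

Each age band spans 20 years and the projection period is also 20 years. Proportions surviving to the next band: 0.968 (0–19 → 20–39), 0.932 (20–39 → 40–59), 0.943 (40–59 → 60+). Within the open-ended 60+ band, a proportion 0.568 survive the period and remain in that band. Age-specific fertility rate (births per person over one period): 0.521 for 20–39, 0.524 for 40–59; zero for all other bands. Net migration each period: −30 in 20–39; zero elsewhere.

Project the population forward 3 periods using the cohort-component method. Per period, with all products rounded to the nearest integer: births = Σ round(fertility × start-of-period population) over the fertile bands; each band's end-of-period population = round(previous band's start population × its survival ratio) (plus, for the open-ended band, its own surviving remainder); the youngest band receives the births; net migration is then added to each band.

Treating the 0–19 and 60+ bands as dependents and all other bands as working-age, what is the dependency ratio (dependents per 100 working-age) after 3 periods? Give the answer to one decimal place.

Period 1:
Births: 5200 × 0.521 = 2709, 16300 × 0.524 = 8541 — total 11250
20–39: 4700 × 0.968 = 4550
40–59: 5200 × 0.932 = 4846
60+: 16300 × 0.943 + 16900 × 0.568 = 15371 + 9599 = 24970
Net migration: 20–39 − 30 → 4520
→ [11250, 4520, 4846, 24970]
Period 2:
Births: 4520 × 0.521 = 2355, 4846 × 0.524 = 2539 — total 4894
20–39: 11250 × 0.968 = 10890
40–59: 4520 × 0.932 = 4213
60+: 4846 × 0.943 + 24970 × 0.568 = 4570 + 14183 = 18753
Net migration: 20–39 − 30 → 10860
→ [4894, 10860, 4213, 18753]
Period 3:
Births: 10860 × 0.521 = 5658, 4213 × 0.524 = 2208 — total 7866
20–39: 4894 × 0.968 = 4737
40–59: 10860 × 0.932 = 10122
60+: 4213 × 0.943 + 18753 × 0.568 = 3973 + 10652 = 14625
Net migration: 20–39 − 30 → 4707
→ [7866, 4707, 10122, 14625]
Dependents (band 0–19 + band 60+) = 7866 + 14625 = 22491; working-age = 14829; ratio = 22491/14829 × 100 = 151.7

151.7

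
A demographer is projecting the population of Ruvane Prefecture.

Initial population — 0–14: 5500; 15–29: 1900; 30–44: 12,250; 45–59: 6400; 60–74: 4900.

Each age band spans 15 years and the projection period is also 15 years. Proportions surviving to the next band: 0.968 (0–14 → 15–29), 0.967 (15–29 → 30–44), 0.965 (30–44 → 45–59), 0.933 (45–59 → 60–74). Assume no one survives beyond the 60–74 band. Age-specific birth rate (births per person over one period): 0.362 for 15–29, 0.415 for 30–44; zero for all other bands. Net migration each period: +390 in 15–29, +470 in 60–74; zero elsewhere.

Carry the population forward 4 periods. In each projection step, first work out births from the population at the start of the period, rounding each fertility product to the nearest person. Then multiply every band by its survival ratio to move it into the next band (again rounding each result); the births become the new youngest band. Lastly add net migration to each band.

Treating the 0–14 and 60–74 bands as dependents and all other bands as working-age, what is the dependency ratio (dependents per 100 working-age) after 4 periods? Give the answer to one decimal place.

67.5

Numbering the bands 1..5 from youngest to oldest:
— Period 1 —
Births: 1900 × 0.362 = 688 ; 12250 × 0.415 = 5084 → total 5772
Band 2: 5500 × 0.968 = 5324
Band 3: 1900 × 0.967 = 1837
Band 4: 12250 × 0.965 = 11821
Band 5: 6400 × 0.933 = 5971
Net migration: Band 2 + 390 → 5714; Band 5 + 470 → 6441
→ [5772, 5714, 1837, 11821, 6441]
— Period 2 —
Births: 5714 × 0.362 = 2068 ; 1837 × 0.415 = 762 → total 2830
Band 2: 5772 × 0.968 = 5587
Band 3: 5714 × 0.967 = 5525
Band 4: 1837 × 0.965 = 1773
Band 5: 11821 × 0.933 = 11029
Net migration: Band 2 + 390 → 5977; Band 5 + 470 → 11499
→ [2830, 5977, 5525, 1773, 11499]
— Period 3 —
Births: 5977 × 0.362 = 2164 ; 5525 × 0.415 = 2293 → total 4457
Band 2: 2830 × 0.968 = 2739
Band 3: 5977 × 0.967 = 5780
Band 4: 5525 × 0.965 = 5332
Band 5: 1773 × 0.933 = 1654
Net migration: Band 2 + 390 → 3129; Band 5 + 470 → 2124
→ [4457, 3129, 5780, 5332, 2124]
— Period 4 —
Births: 3129 × 0.362 = 1133 ; 5780 × 0.415 = 2399 → total 3532
Band 2: 4457 × 0.968 = 4314
Band 3: 3129 × 0.967 = 3026
Band 4: 5780 × 0.965 = 5578
Band 5: 5332 × 0.933 = 4975
Net migration: Band 2 + 390 → 4704; Band 5 + 470 → 5445
→ [3532, 4704, 3026, 5578, 5445]
Dependents (band 0–14 + band 60–74) = 3532 + 5445 = 8977; working-age = 13308; ratio = 8977/13308 × 100 = 67.5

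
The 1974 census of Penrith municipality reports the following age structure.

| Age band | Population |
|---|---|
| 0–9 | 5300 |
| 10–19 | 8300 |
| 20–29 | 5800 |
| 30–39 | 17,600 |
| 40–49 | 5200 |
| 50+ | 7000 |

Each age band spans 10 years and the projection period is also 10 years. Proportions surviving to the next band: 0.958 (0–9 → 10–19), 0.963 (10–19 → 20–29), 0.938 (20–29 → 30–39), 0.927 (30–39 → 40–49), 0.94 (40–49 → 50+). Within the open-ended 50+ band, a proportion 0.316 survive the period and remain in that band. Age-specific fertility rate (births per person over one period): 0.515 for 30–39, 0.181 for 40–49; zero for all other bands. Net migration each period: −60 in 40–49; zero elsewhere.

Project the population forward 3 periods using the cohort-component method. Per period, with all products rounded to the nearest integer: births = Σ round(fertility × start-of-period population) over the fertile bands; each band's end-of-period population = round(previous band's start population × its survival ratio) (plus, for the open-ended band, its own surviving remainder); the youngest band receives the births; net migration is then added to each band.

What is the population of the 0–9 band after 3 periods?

4763

Numbering the groups 1..6 from youngest to oldest:
Period 1:
Births: 17600 × 0.515 = 9064  |  5200 × 0.181 = 941 — total 10005
Group 2: 5300 × 0.958 = 5077
Group 3: 8300 × 0.963 = 7993
Group 4: 5800 × 0.938 = 5440
Group 5: 17600 × 0.927 = 16315
Group 6: 5200 × 0.94 + 7000 × 0.316 = 4888 + 2212 = 7100
Net migration: Group 5 − 60 → 16255
Population now: 0–9=10005, 10–19=5077, 20–29=7993, 30–39=5440, 40–49=16255, 50+=7100
Period 2:
Births: 5440 × 0.515 = 2802  |  16255 × 0.181 = 2942 — total 5744
Group 2: 10005 × 0.958 = 9585
Group 3: 5077 × 0.963 = 4889
Group 4: 7993 × 0.938 = 7497
Group 5: 5440 × 0.927 = 5043
Group 6: 16255 × 0.94 + 7100 × 0.316 = 15280 + 2244 = 17524
Net migration: Group 5 − 60 → 4983
Population now: 0–9=5744, 10–19=9585, 20–29=4889, 30–39=7497, 40–49=4983, 50+=17524
Period 3:
Births: 7497 × 0.515 = 3861  |  4983 × 0.181 = 902 — total 4763
Group 2: 5744 × 0.958 = 5503
Group 3: 9585 × 0.963 = 9230
Group 4: 4889 × 0.938 = 4586
Group 5: 7497 × 0.927 = 6950
Group 6: 4983 × 0.94 + 17524 × 0.316 = 4684 + 5538 = 10222
Net migration: Group 5 − 60 → 6890
Population now: 0–9=4763, 10–19=5503, 20–29=9230, 30–39=4586, 40–49=6890, 50+=10222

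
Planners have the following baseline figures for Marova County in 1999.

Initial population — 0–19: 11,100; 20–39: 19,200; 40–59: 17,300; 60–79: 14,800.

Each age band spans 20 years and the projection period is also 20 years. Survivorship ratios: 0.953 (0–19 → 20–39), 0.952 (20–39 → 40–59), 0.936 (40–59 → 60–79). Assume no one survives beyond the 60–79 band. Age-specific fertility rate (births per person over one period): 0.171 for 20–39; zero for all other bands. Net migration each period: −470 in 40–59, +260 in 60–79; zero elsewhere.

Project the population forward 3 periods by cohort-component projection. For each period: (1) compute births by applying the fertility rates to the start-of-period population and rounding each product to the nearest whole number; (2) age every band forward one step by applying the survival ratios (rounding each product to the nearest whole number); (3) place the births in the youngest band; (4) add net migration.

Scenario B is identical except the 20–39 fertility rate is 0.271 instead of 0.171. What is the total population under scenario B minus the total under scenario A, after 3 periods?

Let group 1 be 0–19 through group 4 = 60–79.
— Period 1 —
Births: 19200 * 0.171 = 3283
Group 2: 11100 * 0.953 = 10578
Group 3: 19200 * 0.952 = 18278
Group 4: 17300 * 0.936 = 16193
Net migration: Group 3 − 470 → 17808; Group 4 + 260 → 16453
Population now: 0–19=3283, 20–39=10578, 40–59=17808, 60–79=16453
— Period 2 —
Births: 10578 * 0.171 = 1809
Group 2: 3283 * 0.953 = 3129
Group 3: 10578 * 0.952 = 10070
Group 4: 17808 * 0.936 = 16668
Net migration: Group 3 − 470 → 9600; Group 4 + 260 → 16928
Population now: 0–19=1809, 20–39=3129, 40–59=9600, 60–79=16928
— Period 3 —
Births: 3129 * 0.171 = 535
Group 2: 1809 * 0.953 = 1724
Group 3: 3129 * 0.952 = 2979
Group 4: 9600 * 0.936 = 8986
Net migration: Group 3 − 470 → 2509; Group 4 + 260 → 9246
Population now: 0–19=535, 20–39=1724, 40–59=2509, 60–79=9246
Scenario A total after 3 periods: 14014
Scenario B projection —
— Period 1 —
Births: 19200 * 0.271 = 5203
Group 2: 11100 * 0.953 = 10578
Group 3: 19200 * 0.952 = 18278
Group 4: 17300 * 0.936 = 16193
Net migration: Group 3 − 470 → 17808; Group 4 + 260 → 16453
Population now: 0–19=5203, 20–39=10578, 40–59=17808, 60–79=16453
— Period 2 —
Births: 10578 * 0.271 = 2867
Group 2: 5203 * 0.953 = 4958
Group 3: 10578 * 0.952 = 10070
Group 4: 17808 * 0.936 = 16668
Net migration: Group 3 − 470 → 9600; Group 4 + 260 → 16928
Population now: 0–19=2867, 20–39=4958, 40–59=9600, 60–79=16928
— Period 3 —
Births: 4958 * 0.271 = 1344
Group 2: 2867 * 0.953 = 2732
Group 3: 4958 * 0.952 = 4720
Group 4: 9600 * 0.936 = 8986
Net migration: Group 3 − 470 → 4250; Group 4 + 260 → 9246
Population now: 0–19=1344, 20–39=2732, 40–59=4250, 60–79=9246
Scenario B total after 3 periods: 17572
Difference B − A = 17572 − 14014 = 3558

3558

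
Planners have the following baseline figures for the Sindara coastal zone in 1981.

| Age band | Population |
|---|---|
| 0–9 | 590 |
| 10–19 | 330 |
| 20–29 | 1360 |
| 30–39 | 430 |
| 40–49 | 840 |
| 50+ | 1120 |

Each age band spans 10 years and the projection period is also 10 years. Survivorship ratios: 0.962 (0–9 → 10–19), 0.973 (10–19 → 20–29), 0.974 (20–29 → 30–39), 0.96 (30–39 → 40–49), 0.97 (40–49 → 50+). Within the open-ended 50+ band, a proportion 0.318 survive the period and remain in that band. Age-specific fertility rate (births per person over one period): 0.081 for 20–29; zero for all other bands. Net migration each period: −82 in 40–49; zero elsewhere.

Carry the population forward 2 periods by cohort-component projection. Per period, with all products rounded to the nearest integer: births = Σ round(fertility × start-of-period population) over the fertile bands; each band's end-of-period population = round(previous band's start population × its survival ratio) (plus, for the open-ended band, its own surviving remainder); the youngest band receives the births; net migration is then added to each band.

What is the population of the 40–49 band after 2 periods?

(Groups numbered youngest = 1 to oldest = 6.)
— Period 1 —
Births: 1360 * 0.081 = 110
Group 2: 590 * 0.962 = 568
Group 3: 330 * 0.973 = 321
Group 4: 1360 * 0.974 = 1325
Group 5: 430 * 0.96 = 413
Group 6: 840 * 0.97 + 1120 * 0.318 = 815 + 356 = 1171
Net migration: Group 5 − 82 → 331
End of period: [110, 568, 321, 1325, 331, 1171]
— Period 2 —
Births: 321 * 0.081 = 26
Group 2: 110 * 0.962 = 106
Group 3: 568 * 0.973 = 553
Group 4: 321 * 0.974 = 313
Group 5: 1325 * 0.96 = 1272
Group 6: 331 * 0.97 + 1171 * 0.318 = 321 + 372 = 693
Net migration: Group 5 − 82 → 1190
End of period: [26, 106, 553, 313, 1190, 693]

1190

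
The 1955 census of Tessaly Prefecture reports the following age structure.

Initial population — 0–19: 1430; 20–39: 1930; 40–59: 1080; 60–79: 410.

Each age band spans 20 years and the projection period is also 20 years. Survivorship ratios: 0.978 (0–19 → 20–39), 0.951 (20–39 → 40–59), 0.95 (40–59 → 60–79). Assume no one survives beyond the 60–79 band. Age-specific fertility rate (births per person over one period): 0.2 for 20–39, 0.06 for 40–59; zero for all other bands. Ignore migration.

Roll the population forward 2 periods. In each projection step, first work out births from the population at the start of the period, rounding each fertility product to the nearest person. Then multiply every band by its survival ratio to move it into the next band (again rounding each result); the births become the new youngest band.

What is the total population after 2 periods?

3904

Period 1.
Births: 1930 × 0.2 = 386 ; 1080 × 0.06 = 65 — total 451
20–39: 1430 × 0.978 = 1399
40–59: 1930 × 0.951 = 1835
60–79: 1080 × 0.95 = 1026
Population now: 0–19=451, 20–39=1399, 40–59=1835, 60–79=1026
Period 2.
Births: 1399 × 0.2 = 280 ; 1835 × 0.06 = 110 — total 390
20–39: 451 × 0.978 = 441
40–59: 1399 × 0.951 = 1330
60–79: 1835 × 0.95 = 1743
Population now: 0–19=390, 20–39=441, 40–59=1330, 60–79=1743
Total after period 2: 390 + 441 + 1330 + 1743 = 3904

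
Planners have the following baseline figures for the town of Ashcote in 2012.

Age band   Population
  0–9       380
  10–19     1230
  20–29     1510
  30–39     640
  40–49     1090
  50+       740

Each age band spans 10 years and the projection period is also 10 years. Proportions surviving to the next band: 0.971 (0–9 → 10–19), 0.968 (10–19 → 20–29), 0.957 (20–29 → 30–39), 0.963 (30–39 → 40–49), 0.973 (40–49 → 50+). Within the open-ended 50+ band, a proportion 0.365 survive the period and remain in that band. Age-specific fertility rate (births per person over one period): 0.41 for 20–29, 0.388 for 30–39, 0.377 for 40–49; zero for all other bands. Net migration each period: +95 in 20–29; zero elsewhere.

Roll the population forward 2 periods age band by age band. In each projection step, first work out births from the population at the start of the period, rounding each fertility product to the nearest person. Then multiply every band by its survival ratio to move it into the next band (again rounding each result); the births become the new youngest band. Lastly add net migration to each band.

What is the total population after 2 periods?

(Groups numbered youngest = 1 to oldest = 6.)
Period 1.
Births: 1510 * 0.41 = 619  |  640 * 0.388 = 248  |  1090 * 0.377 = 411 → 1278
Group 2: 380 * 0.971 = 369
Group 3: 1230 * 0.968 = 1191
Group 4: 1510 * 0.957 = 1445
Group 5: 640 * 0.963 = 616
Group 6: 1090 * 0.973 + 740 * 0.365 = 1061 + 270 = 1331
Net migration: Group 3 + 95 → 1286
Population now: 0–9=1278, 10–19=369, 20–29=1286, 30–39=1445, 40–49=616, 50+=1331
Period 2.
Births: 1286 * 0.41 = 527  |  1445 * 0.388 = 561  |  616 * 0.377 = 232 → 1320
Group 2: 1278 * 0.971 = 1241
Group 3: 369 * 0.968 = 357
Group 4: 1286 * 0.957 = 1231
Group 5: 1445 * 0.963 = 1392
Group 6: 616 * 0.973 + 1331 * 0.365 = 599 + 486 = 1085
Net migration: Group 3 + 95 → 452
Population now: 0–9=1320, 10–19=1241, 20–29=452, 30–39=1231, 40–49=1392, 50+=1085
Total after period 2: 1320 + 1241 + 452 + 1231 + 1392 + 1085 = 6721

6721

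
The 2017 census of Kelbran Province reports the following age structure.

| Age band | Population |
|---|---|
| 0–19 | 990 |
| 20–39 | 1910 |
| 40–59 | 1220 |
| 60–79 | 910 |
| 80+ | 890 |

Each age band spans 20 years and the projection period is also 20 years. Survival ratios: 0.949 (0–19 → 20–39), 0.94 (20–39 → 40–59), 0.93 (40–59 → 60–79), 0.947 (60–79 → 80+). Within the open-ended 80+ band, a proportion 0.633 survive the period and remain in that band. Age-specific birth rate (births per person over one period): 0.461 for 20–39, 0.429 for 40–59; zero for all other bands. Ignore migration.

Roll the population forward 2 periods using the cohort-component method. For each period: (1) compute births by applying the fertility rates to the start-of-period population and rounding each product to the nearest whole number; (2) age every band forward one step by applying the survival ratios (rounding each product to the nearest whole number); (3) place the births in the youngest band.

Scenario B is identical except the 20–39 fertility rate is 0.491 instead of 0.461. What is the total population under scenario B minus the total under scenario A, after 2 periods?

After projecting period 1:
Births: 1910 * 0.461 = 881  |  1220 * 0.429 = 523 ⇒ total 1404
20–39: 990 * 0.949 = 940
40–59: 1910 * 0.94 = 1795
60–79: 1220 * 0.93 = 1135
80+: 910 * 0.947 + 890 * 0.633 = 862 + 563 = 1425
Population now: 0–19=1404, 20–39=940, 40–59=1795, 60–79=1135, 80+=1425
After projecting period 2:
Births: 940 * 0.461 = 433  |  1795 * 0.429 = 770 ⇒ total 1203
20–39: 1404 * 0.949 = 1332
40–59: 940 * 0.94 = 884
60–79: 1795 * 0.93 = 1669
80+: 1135 * 0.947 + 1425 * 0.633 = 1075 + 902 = 1977
Population now: 0–19=1203, 20–39=1332, 40–59=884, 60–79=1669, 80+=1977
Scenario A total after 2 periods: 7065
Scenario B projection —
After projecting period 1:
Births: 1910 * 0.491 = 938  |  1220 * 0.429 = 523 ⇒ total 1461
20–39: 990 * 0.949 = 940
40–59: 1910 * 0.94 = 1795
60–79: 1220 * 0.93 = 1135
80+: 910 * 0.947 + 890 * 0.633 = 862 + 563 = 1425
Population now: 0–19=1461, 20–39=940, 40–59=1795, 60–79=1135, 80+=1425
After projecting period 2:
Births: 940 * 0.491 = 462  |  1795 * 0.429 = 770 ⇒ total 1232
20–39: 1461 * 0.949 = 1386
40–59: 940 * 0.94 = 884
60–79: 1795 * 0.93 = 1669
80+: 1135 * 0.947 + 1425 * 0.633 = 1075 + 902 = 1977
Population now: 0–19=1232, 20–39=1386, 40–59=884, 60–79=1669, 80+=1977
Scenario B total after 2 periods: 7148
Difference B − A = 7148 − 7065 = 83

83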